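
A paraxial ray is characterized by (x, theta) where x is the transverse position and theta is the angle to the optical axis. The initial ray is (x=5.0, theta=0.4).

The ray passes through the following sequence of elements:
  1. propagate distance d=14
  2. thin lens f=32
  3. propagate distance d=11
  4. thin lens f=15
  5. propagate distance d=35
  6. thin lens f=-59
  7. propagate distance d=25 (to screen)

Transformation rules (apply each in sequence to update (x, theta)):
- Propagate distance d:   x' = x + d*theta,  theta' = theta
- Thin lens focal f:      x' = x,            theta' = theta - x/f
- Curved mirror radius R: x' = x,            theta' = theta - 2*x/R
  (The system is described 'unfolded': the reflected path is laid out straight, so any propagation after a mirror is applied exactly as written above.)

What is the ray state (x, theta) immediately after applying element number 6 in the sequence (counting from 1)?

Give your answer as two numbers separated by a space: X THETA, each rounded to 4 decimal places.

Initial: x=5.0000 theta=0.4000
After 1 (propagate distance d=14): x=10.6000 theta=0.4000
After 2 (thin lens f=32): x=10.6000 theta=11/160 (≈0.0688)
After 3 (propagate distance d=11): x=1817/160 (≈11.3563) theta=11/160 (≈0.0688)
After 4 (thin lens f=15): x=1817/160 (≈11.3563) theta=-413/600 (≈-0.6883)
After 5 (propagate distance d=35): x=-6113/480 (≈-12.7354) theta=-413/600 (≈-0.6883)
After 6 (thin lens f=-59): x=-6113/480 (≈-12.7354) theta=-128033/141600 (≈-0.9042)
Rounded to 4 decimal places: x = -12.7354, theta = -0.9042

Answer: -12.7354 -0.9042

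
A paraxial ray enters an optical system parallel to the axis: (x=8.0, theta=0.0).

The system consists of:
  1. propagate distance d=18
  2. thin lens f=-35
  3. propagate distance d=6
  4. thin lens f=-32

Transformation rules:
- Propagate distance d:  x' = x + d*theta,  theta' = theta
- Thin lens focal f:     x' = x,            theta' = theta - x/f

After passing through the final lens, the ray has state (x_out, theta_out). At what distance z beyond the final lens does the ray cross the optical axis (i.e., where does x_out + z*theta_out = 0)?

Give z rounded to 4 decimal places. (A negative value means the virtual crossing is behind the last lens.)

Answer: -17.9726

Derivation:
Initial: x=8.0000 theta=0.0000
After 1 (propagate distance d=18): x=8.0000 theta=0.0000
After 2 (thin lens f=-35): x=8.0000 theta=8/35 (≈0.2286)
After 3 (propagate distance d=6): x=328/35 (≈9.3714) theta=8/35 (≈0.2286)
After 4 (thin lens f=-32): x=328/35 (≈9.3714) theta=73/140 (≈0.5214)
z_focus = -x_out/theta_out = -(328/35)/(73/140) = -1312/73 ≈ -17.9726
Rounded to 4 decimal places: z = -17.9726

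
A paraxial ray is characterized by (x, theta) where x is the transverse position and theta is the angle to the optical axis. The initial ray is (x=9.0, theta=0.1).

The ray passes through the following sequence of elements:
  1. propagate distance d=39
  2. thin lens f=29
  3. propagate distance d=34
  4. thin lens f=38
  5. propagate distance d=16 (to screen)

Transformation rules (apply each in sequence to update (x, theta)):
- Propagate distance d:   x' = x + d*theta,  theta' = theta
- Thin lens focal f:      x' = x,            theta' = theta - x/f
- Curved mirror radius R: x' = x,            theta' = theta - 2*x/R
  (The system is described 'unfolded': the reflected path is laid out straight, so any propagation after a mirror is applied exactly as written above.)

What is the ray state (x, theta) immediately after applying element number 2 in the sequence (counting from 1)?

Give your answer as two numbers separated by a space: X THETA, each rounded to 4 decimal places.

Initial: x=9.0000 theta=0.1000
After 1 (propagate distance d=39): x=12.9000 theta=0.1000
After 2 (thin lens f=29): x=12.9000 theta=-10/29 (≈-0.3448)
Rounded to 4 decimal places: x = 12.9000, theta = -0.3448

Answer: 12.9000 -0.3448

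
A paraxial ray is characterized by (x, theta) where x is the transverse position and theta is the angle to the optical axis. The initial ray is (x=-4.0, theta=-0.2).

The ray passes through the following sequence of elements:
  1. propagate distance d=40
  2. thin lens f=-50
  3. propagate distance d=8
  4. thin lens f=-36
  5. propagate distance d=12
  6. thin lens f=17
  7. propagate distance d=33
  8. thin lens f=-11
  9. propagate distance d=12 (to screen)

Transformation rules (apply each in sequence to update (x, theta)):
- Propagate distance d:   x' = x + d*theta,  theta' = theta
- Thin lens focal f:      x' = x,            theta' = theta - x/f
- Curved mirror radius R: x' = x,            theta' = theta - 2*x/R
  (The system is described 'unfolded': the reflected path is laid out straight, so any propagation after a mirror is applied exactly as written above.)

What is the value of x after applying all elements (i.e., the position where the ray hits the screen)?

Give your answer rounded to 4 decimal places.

Initial: x=-4.0000 theta=-0.2000
After 1 (propagate distance d=40): x=-12.0000 theta=-0.2000
After 2 (thin lens f=-50): x=-12.0000 theta=-0.4400
After 3 (propagate distance d=8): x=-15.5200 theta=-0.4400
After 4 (thin lens f=-36): x=-15.5200 theta=-196/225 (≈-0.8711)
After 5 (propagate distance d=12): x=-1948/75 (≈-25.9733) theta=-196/225 (≈-0.8711)
After 6 (thin lens f=17): x=-1948/75 (≈-25.9733) theta=2512/3825 (≈0.6567)
After 7 (propagate distance d=33): x=-1828/425 (≈-4.3012) theta=2512/3825 (≈0.6567)
After 8 (thin lens f=-11): x=-1828/425 (≈-4.3012) theta=2236/8415 (≈0.2657)
After 9 (propagate distance d=12 (to screen)): x=-15604/14025 (≈-1.1126) theta=2236/8415 (≈0.2657)
Rounded to 4 decimal places: x = -1.1126

Answer: -1.1126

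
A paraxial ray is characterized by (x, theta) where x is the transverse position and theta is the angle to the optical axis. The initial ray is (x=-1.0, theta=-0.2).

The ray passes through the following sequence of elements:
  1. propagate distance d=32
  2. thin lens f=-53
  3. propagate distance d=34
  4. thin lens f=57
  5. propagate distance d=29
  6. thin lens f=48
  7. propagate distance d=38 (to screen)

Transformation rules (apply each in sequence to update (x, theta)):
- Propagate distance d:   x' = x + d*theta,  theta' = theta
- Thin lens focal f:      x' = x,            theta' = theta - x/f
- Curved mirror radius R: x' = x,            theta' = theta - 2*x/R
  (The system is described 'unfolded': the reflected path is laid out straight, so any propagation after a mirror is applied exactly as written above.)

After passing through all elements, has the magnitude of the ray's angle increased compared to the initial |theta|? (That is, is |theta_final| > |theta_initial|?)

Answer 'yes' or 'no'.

Answer: yes

Derivation:
Initial: x=-1.0000 theta=-0.2000
After 1 (propagate distance d=32): x=-7.4000 theta=-0.2000
After 2 (thin lens f=-53): x=-7.4000 theta=-18/53 (≈-0.3396)
After 3 (propagate distance d=34): x=-5021/265 (≈-18.9472) theta=-18/53 (≈-0.3396)
After 4 (thin lens f=57): x=-5021/265 (≈-18.9472) theta=-109/15105 (≈-0.0072)
After 5 (propagate distance d=29): x=-289358/15105 (≈-19.1564) theta=-109/15105 (≈-0.0072)
After 6 (thin lens f=48): x=-289358/15105 (≈-19.1564) theta=7477/19080 (≈0.3919)
After 7 (propagate distance d=38 (to screen)): x=-773099/181260 (≈-4.2651) theta=7477/19080 (≈0.3919)
|theta_initial|=0.2000 |theta_final|=7477/19080 (≈0.3919) -> increased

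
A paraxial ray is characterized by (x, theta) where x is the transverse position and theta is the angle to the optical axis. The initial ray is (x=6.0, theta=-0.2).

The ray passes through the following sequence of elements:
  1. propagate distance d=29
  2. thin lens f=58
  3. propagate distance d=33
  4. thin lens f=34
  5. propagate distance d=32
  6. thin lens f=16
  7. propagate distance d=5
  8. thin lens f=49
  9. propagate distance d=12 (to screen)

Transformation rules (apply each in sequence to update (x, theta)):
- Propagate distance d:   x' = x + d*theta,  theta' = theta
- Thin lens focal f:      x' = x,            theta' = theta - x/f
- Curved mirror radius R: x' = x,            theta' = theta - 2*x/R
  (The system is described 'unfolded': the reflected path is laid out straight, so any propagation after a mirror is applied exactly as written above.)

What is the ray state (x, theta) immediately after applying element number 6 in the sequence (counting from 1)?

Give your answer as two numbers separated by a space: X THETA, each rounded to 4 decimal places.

Initial: x=6.0000 theta=-0.2000
After 1 (propagate distance d=29): x=0.2000 theta=-0.2000
After 2 (thin lens f=58): x=0.2000 theta=-59/290 (≈-0.2034)
After 3 (propagate distance d=33): x=-1889/290 (≈-6.5138) theta=-59/290 (≈-0.2034)
After 4 (thin lens f=34): x=-1889/290 (≈-6.5138) theta=-117/9860 (≈-0.0119)
After 5 (propagate distance d=32): x=-6797/986 (≈-6.8935) theta=-117/9860 (≈-0.0119)
After 6 (thin lens f=16): x=-6797/986 (≈-6.8935) theta=33049/78880 (≈0.4190)
Rounded to 4 decimal places: x = -6.8935, theta = 0.4190

Answer: -6.8935 0.4190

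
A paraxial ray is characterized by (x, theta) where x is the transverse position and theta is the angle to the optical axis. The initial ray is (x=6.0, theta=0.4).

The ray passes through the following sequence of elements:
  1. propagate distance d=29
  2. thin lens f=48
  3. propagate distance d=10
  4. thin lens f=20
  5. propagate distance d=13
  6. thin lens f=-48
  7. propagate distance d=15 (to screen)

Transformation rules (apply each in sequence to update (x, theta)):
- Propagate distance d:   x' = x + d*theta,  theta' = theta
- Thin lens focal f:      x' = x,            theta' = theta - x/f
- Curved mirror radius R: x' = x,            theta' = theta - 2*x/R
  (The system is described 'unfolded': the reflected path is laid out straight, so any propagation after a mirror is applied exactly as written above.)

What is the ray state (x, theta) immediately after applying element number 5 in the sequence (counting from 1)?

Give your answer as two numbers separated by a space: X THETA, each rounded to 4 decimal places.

Initial: x=6.0000 theta=0.4000
After 1 (propagate distance d=29): x=17.6000 theta=0.4000
After 2 (thin lens f=48): x=17.6000 theta=1/30 (≈0.0333)
After 3 (propagate distance d=10): x=269/15 (≈17.9333) theta=1/30 (≈0.0333)
After 4 (thin lens f=20): x=269/15 (≈17.9333) theta=-259/300 (≈-0.8633)
After 5 (propagate distance d=13): x=6.7100 theta=-259/300 (≈-0.8633)
Rounded to 4 decimal places: x = 6.7100, theta = -0.8633

Answer: 6.7100 -0.8633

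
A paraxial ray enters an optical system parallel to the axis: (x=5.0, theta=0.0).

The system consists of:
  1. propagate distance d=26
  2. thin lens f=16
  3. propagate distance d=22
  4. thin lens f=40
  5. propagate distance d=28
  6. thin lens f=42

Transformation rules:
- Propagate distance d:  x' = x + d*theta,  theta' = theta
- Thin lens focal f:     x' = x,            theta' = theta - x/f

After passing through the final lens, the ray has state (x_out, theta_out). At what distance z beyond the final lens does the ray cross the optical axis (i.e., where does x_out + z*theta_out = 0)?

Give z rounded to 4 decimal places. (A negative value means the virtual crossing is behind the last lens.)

Answer: -212.1356

Derivation:
Initial: x=5.0000 theta=0.0000
After 1 (propagate distance d=26): x=5.0000 theta=0.0000
After 2 (thin lens f=16): x=5.0000 theta=-0.3125
After 3 (propagate distance d=22): x=-1.8750 theta=-0.3125
After 4 (thin lens f=40): x=-1.8750 theta=-17/64 (≈-0.2656)
After 5 (propagate distance d=28): x=-9.3125 theta=-17/64 (≈-0.2656)
After 6 (thin lens f=42): x=-9.3125 theta=-59/1344 (≈-0.0439)
z_focus = -x_out/theta_out = -(-9.3125)/(-59/1344) = -12516/59 ≈ -212.1356
Rounded to 4 decimal places: z = -212.1356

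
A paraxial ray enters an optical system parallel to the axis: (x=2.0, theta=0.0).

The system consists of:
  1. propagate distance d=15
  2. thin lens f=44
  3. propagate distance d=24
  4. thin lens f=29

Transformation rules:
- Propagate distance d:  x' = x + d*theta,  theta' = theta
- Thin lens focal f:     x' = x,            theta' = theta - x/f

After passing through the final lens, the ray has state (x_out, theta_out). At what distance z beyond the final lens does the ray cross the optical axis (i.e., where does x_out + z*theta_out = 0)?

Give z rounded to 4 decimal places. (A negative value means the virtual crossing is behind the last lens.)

Answer: 11.8367

Derivation:
Initial: x=2.0000 theta=0.0000
After 1 (propagate distance d=15): x=2.0000 theta=0.0000
After 2 (thin lens f=44): x=2.0000 theta=-1/22 (≈-0.0455)
After 3 (propagate distance d=24): x=10/11 (≈0.9091) theta=-1/22 (≈-0.0455)
After 4 (thin lens f=29): x=10/11 (≈0.9091) theta=-49/638 (≈-0.0768)
z_focus = -x_out/theta_out = -(10/11)/(-49/638) = 580/49 ≈ 11.8367
Rounded to 4 decimal places: z = 11.8367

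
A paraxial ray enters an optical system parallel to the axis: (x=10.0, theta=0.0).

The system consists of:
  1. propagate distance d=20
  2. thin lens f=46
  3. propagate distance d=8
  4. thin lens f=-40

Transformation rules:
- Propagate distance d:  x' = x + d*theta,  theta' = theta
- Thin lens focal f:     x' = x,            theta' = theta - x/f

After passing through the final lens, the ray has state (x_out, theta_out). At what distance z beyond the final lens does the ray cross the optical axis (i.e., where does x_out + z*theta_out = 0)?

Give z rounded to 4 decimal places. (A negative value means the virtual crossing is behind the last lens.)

Answer: 760.0000

Derivation:
Initial: x=10.0000 theta=0.0000
After 1 (propagate distance d=20): x=10.0000 theta=0.0000
After 2 (thin lens f=46): x=10.0000 theta=-5/23 (≈-0.2174)
After 3 (propagate distance d=8): x=190/23 (≈8.2609) theta=-5/23 (≈-0.2174)
After 4 (thin lens f=-40): x=190/23 (≈8.2609) theta=-1/92 (≈-0.0109)
z_focus = -x_out/theta_out = -(190/23)/(-1/92) = 760.0000
Rounded to 4 decimal places: z = 760.0000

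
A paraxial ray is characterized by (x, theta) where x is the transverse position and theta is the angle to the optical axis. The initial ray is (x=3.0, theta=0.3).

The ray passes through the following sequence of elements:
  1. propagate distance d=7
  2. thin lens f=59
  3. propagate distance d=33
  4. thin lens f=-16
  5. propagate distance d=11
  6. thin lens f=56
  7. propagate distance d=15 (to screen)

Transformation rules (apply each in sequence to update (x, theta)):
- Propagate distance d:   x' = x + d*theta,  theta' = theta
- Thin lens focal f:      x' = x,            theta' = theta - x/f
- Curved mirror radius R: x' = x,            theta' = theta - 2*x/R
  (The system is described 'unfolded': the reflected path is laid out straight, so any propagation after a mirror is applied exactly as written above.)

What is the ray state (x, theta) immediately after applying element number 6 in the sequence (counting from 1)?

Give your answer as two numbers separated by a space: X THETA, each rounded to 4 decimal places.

Answer: 22.8480 0.5648

Derivation:
Initial: x=3.0000 theta=0.3000
After 1 (propagate distance d=7): x=5.1000 theta=0.3000
After 2 (thin lens f=59): x=5.1000 theta=63/295 (≈0.2136)
After 3 (propagate distance d=33): x=7167/590 (≈12.1475) theta=63/295 (≈0.2136)
After 4 (thin lens f=-16): x=7167/590 (≈12.1475) theta=9183/9440 (≈0.9728)
After 5 (propagate distance d=11): x=43137/1888 (≈22.8480) theta=9183/9440 (≈0.9728)
After 6 (thin lens f=56): x=43137/1888 (≈22.8480) theta=298563/528640 (≈0.5648)
Rounded to 4 decimal places: x = 22.8480, theta = 0.5648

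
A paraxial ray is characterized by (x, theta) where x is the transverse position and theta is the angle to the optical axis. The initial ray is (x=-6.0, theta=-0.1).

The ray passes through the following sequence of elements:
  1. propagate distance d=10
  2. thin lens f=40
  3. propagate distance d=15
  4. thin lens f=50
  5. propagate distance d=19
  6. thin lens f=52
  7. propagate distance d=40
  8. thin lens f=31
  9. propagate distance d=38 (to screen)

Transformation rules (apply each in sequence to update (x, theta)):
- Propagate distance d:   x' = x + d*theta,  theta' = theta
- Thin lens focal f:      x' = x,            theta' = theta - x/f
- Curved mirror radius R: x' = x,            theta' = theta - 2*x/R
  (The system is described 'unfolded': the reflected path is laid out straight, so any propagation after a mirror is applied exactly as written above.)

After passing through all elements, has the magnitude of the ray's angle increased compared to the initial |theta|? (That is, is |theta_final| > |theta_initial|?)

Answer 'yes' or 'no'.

Initial: x=-6.0000 theta=-0.1000
After 1 (propagate distance d=10): x=-7.0000 theta=-0.1000
After 2 (thin lens f=40): x=-7.0000 theta=0.0750
After 3 (propagate distance d=15): x=-5.8750 theta=0.0750
After 4 (thin lens f=50): x=-5.8750 theta=0.1925
After 5 (propagate distance d=19): x=-2.2175 theta=0.1925
After 6 (thin lens f=52): x=-2.2175 theta=4891/20800 (≈0.2351)
After 7 (propagate distance d=40): x=37379/5200 (≈7.1883) theta=4891/20800 (≈0.2351)
After 8 (thin lens f=31): x=37379/5200 (≈7.1883) theta=421/128960 (≈0.0033)
After 9 (propagate distance d=38 (to screen)): x=2357493/322400 (≈7.3123) theta=421/128960 (≈0.0033)
|theta_initial|=0.1000 |theta_final|=421/128960 (≈0.0033) -> not increased

Answer: no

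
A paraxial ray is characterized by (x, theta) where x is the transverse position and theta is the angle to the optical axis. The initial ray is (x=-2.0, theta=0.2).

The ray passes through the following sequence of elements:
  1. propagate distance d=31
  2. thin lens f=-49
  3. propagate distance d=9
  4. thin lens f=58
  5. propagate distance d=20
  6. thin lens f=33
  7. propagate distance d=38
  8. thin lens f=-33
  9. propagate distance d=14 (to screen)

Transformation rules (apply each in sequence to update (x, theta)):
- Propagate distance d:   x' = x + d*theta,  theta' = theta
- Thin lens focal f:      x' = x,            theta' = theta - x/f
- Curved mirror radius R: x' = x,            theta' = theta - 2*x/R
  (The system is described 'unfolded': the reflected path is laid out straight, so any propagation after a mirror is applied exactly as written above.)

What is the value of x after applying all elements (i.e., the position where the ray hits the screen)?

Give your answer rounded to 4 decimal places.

Initial: x=-2.0000 theta=0.2000
After 1 (propagate distance d=31): x=4.2000 theta=0.2000
After 2 (thin lens f=-49): x=4.2000 theta=2/7 (≈0.2857)
After 3 (propagate distance d=9): x=237/35 (≈6.7714) theta=2/7 (≈0.2857)
After 4 (thin lens f=58): x=237/35 (≈6.7714) theta=49/290 (≈0.1690)
After 5 (propagate distance d=20): x=10303/1015 (≈10.1507) theta=49/290 (≈0.1690)
After 6 (thin lens f=33): x=10303/1015 (≈10.1507) theta=-9287/66990 (≈-0.1386)
After 7 (propagate distance d=38): x=163546/33495 (≈4.8827) theta=-9287/66990 (≈-0.1386)
After 8 (thin lens f=-33): x=163546/33495 (≈4.8827) theta=20621/2210670 (≈0.0093)
After 9 (propagate distance d=14 (to screen)): x=1108273/221067 (≈5.0133) theta=20621/2210670 (≈0.0093)
Rounded to 4 decimal places: x = 5.0133

Answer: 5.0133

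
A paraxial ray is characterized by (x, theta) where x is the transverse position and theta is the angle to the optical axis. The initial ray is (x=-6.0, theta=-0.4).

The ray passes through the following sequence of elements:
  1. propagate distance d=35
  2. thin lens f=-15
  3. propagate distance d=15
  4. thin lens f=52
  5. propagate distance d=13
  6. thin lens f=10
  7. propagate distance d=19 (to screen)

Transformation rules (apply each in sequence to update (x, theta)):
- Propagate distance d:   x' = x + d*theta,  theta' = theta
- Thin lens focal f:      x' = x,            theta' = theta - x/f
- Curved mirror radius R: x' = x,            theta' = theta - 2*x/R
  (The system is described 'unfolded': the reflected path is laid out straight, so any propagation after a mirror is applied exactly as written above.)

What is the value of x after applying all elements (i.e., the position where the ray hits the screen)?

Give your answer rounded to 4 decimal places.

Initial: x=-6.0000 theta=-0.4000
After 1 (propagate distance d=35): x=-20.0000 theta=-0.4000
After 2 (thin lens f=-15): x=-20.0000 theta=-26/15 (≈-1.7333)
After 3 (propagate distance d=15): x=-46.0000 theta=-26/15 (≈-1.7333)
After 4 (thin lens f=52): x=-46.0000 theta=-331/390 (≈-0.8487)
After 5 (propagate distance d=13): x=-1711/30 (≈-57.0333) theta=-331/390 (≈-0.8487)
After 6 (thin lens f=10): x=-1711/30 (≈-57.0333) theta=6311/1300 (≈4.8546)
After 7 (propagate distance d=19 (to screen)): x=137297/3900 (≈35.2044) theta=6311/1300 (≈4.8546)
Rounded to 4 decimal places: x = 35.2044

Answer: 35.2044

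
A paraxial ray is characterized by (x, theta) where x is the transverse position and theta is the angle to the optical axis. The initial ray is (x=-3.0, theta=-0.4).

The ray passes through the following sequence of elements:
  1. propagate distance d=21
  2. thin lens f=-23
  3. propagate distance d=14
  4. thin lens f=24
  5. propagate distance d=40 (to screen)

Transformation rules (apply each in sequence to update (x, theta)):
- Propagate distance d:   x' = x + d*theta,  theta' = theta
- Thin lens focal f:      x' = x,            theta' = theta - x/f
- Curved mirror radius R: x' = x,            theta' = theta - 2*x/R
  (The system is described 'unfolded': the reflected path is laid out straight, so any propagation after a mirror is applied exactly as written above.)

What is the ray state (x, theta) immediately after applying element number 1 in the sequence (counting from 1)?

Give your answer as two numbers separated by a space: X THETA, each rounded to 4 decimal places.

Answer: -11.4000 -0.4000

Derivation:
Initial: x=-3.0000 theta=-0.4000
After 1 (propagate distance d=21): x=-11.4000 theta=-0.4000
Rounded to 4 decimal places: x = -11.4000, theta = -0.4000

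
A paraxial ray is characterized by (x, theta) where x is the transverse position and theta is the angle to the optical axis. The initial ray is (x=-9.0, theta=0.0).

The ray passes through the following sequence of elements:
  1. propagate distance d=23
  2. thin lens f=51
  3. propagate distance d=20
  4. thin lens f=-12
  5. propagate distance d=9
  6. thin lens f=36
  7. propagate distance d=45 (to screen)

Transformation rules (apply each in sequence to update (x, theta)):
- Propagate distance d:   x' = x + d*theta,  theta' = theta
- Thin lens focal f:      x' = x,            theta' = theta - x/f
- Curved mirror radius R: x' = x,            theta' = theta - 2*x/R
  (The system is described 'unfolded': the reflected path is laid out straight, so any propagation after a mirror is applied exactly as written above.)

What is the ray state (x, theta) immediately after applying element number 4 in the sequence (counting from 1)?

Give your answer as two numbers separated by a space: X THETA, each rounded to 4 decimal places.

Initial: x=-9.0000 theta=0.0000
After 1 (propagate distance d=23): x=-9.0000 theta=0.0000
After 2 (thin lens f=51): x=-9.0000 theta=3/17 (≈0.1765)
After 3 (propagate distance d=20): x=-93/17 (≈-5.4706) theta=3/17 (≈0.1765)
After 4 (thin lens f=-12): x=-93/17 (≈-5.4706) theta=-19/68 (≈-0.2794)
Rounded to 4 decimal places: x = -5.4706, theta = -0.2794

Answer: -5.4706 -0.2794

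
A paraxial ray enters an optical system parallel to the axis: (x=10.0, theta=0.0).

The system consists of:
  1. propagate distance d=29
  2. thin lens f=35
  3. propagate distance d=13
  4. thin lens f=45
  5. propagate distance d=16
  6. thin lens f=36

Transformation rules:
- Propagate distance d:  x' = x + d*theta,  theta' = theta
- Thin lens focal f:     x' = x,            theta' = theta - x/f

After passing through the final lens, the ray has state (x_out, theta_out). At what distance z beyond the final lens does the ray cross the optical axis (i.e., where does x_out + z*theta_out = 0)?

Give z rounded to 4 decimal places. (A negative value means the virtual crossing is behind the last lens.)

Answer: -1.2670

Derivation:
Initial: x=10.0000 theta=0.0000
After 1 (propagate distance d=29): x=10.0000 theta=0.0000
After 2 (thin lens f=35): x=10.0000 theta=-2/7 (≈-0.2857)
After 3 (propagate distance d=13): x=44/7 (≈6.2857) theta=-2/7 (≈-0.2857)
After 4 (thin lens f=45): x=44/7 (≈6.2857) theta=-134/315 (≈-0.4254)
After 5 (propagate distance d=16): x=-164/315 (≈-0.5206) theta=-134/315 (≈-0.4254)
After 6 (thin lens f=36): x=-164/315 (≈-0.5206) theta=-233/567 (≈-0.4109)
z_focus = -x_out/theta_out = -(-164/315)/(-233/567) = -1476/1165 ≈ -1.2670
Rounded to 4 decimal places: z = -1.2670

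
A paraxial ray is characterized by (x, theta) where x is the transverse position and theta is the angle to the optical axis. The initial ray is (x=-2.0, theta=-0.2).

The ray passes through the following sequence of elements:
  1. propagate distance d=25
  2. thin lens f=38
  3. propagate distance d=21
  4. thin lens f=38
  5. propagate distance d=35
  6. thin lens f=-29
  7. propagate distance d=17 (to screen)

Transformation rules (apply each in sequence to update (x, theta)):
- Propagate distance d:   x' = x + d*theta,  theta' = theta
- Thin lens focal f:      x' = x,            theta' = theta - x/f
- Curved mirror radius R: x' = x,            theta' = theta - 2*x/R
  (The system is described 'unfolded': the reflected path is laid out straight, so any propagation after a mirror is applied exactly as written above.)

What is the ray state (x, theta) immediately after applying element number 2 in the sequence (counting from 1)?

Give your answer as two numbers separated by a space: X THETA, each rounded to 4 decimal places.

Initial: x=-2.0000 theta=-0.2000
After 1 (propagate distance d=25): x=-7.0000 theta=-0.2000
After 2 (thin lens f=38): x=-7.0000 theta=-3/190 (≈-0.0158)
Rounded to 4 decimal places: x = -7.0000, theta = -0.0158

Answer: -7.0000 -0.0158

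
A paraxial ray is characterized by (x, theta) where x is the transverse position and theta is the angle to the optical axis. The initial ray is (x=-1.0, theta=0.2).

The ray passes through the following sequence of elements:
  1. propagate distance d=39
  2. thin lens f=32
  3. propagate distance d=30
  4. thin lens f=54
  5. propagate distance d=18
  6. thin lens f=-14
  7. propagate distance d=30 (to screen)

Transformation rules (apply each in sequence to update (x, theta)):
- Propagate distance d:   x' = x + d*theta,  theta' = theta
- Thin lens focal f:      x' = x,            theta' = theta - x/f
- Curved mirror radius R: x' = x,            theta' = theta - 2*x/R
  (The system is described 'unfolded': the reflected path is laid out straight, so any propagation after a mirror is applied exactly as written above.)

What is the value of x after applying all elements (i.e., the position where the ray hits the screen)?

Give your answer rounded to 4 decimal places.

Initial: x=-1.0000 theta=0.2000
After 1 (propagate distance d=39): x=6.8000 theta=0.2000
After 2 (thin lens f=32): x=6.8000 theta=-0.0125
After 3 (propagate distance d=30): x=6.4250 theta=-0.0125
After 4 (thin lens f=54): x=6.4250 theta=-71/540 (≈-0.1315)
After 5 (propagate distance d=18): x=487/120 (≈4.0583) theta=-71/540 (≈-0.1315)
After 6 (thin lens f=-14): x=487/120 (≈4.0583) theta=479/3024 (≈0.1584)
After 7 (propagate distance d=30 (to screen)): x=11101/1260 (≈8.8103) theta=479/3024 (≈0.1584)
Rounded to 4 decimal places: x = 8.8103

Answer: 8.8103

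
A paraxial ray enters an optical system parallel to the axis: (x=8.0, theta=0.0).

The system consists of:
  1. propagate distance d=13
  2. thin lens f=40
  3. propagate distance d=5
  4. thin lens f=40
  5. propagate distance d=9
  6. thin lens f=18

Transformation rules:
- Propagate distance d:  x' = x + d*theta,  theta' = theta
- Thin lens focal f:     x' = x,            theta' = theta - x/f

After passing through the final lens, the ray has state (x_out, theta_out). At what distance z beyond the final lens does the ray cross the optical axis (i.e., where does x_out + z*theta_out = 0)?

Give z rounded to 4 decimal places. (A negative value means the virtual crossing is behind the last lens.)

Answer: 6.2892

Derivation:
Initial: x=8.0000 theta=0.0000
After 1 (propagate distance d=13): x=8.0000 theta=0.0000
After 2 (thin lens f=40): x=8.0000 theta=-0.2000
After 3 (propagate distance d=5): x=7.0000 theta=-0.2000
After 4 (thin lens f=40): x=7.0000 theta=-0.3750
After 5 (propagate distance d=9): x=3.6250 theta=-0.3750
After 6 (thin lens f=18): x=3.6250 theta=-83/144 (≈-0.5764)
z_focus = -x_out/theta_out = -(3.6250)/(-83/144) = 522/83 ≈ 6.2892
Rounded to 4 decimal places: z = 6.2892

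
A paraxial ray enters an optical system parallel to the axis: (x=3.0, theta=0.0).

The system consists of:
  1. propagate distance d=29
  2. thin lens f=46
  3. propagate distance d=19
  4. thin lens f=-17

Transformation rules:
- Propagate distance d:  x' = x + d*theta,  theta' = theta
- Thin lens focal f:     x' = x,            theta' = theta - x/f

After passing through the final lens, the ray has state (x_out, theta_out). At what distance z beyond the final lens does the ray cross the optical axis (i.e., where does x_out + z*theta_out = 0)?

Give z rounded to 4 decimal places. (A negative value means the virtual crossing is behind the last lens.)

Initial: x=3.0000 theta=0.0000
After 1 (propagate distance d=29): x=3.0000 theta=0.0000
After 2 (thin lens f=46): x=3.0000 theta=-3/46 (≈-0.0652)
After 3 (propagate distance d=19): x=81/46 (≈1.7609) theta=-3/46 (≈-0.0652)
After 4 (thin lens f=-17): x=81/46 (≈1.7609) theta=15/391 (≈0.0384)
z_focus = -x_out/theta_out = -(81/46)/(15/391) = -45.9000
Rounded to 4 decimal places: z = -45.9000

Answer: -45.9000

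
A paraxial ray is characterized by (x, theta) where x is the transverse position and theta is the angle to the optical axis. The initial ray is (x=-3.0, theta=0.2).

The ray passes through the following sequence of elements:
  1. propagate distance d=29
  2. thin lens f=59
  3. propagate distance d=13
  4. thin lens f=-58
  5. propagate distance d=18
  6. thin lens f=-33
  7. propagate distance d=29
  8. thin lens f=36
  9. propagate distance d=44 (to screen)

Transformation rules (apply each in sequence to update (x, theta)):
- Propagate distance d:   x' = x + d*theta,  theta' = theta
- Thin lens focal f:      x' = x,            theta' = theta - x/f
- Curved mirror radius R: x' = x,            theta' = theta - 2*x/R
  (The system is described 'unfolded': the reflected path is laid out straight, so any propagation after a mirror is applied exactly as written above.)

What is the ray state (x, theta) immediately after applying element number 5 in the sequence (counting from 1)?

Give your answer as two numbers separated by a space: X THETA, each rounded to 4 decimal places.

Initial: x=-3.0000 theta=0.2000
After 1 (propagate distance d=29): x=2.8000 theta=0.2000
After 2 (thin lens f=59): x=2.8000 theta=9/59 (≈0.1525)
After 3 (propagate distance d=13): x=1411/295 (≈4.7831) theta=9/59 (≈0.1525)
After 4 (thin lens f=-58): x=1411/295 (≈4.7831) theta=4021/17110 (≈0.2350)
After 5 (propagate distance d=18): x=77108/8555 (≈9.0132) theta=4021/17110 (≈0.2350)
Rounded to 4 decimal places: x = 9.0132, theta = 0.2350

Answer: 9.0132 0.2350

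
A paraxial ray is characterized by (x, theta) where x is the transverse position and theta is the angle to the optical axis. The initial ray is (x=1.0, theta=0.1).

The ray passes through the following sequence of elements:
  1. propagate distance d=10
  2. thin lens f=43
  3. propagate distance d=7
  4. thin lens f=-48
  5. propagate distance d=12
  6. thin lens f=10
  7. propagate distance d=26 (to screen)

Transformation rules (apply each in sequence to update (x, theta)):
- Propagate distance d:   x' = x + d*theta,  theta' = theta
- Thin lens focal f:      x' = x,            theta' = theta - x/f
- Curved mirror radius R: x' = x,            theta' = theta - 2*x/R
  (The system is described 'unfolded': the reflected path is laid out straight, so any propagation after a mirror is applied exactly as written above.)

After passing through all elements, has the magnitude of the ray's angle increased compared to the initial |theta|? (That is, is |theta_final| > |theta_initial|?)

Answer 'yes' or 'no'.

Answer: yes

Derivation:
Initial: x=1.0000 theta=0.1000
After 1 (propagate distance d=10): x=2.0000 theta=0.1000
After 2 (thin lens f=43): x=2.0000 theta=23/430 (≈0.0535)
After 3 (propagate distance d=7): x=1021/430 (≈2.3744) theta=23/430 (≈0.0535)
After 4 (thin lens f=-48): x=1021/430 (≈2.3744) theta=425/4128 (≈0.1030)
After 5 (propagate distance d=12): x=6209/1720 (≈3.6099) theta=425/4128 (≈0.1030)
After 6 (thin lens f=10): x=6209/1720 (≈3.6099) theta=-26629/103200 (≈-0.2580)
After 7 (propagate distance d=26 (to screen)): x=-159907/51600 (≈-3.0990) theta=-26629/103200 (≈-0.2580)
|theta_initial|=0.1000 |theta_final|=26629/103200 (≈0.2580) -> increased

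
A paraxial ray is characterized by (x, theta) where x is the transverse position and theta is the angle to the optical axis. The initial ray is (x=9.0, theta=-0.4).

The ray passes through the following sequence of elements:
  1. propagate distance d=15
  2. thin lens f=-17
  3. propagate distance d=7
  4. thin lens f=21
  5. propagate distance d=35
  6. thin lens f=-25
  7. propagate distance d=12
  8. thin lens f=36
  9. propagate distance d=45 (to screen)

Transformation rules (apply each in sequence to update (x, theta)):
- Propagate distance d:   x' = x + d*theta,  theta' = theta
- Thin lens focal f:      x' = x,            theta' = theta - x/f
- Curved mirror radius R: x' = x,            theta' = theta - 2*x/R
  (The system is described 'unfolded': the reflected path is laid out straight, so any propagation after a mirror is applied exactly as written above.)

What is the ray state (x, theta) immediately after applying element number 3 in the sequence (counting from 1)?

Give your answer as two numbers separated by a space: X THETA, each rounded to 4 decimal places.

Answer: 1.4353 -0.2235

Derivation:
Initial: x=9.0000 theta=-0.4000
After 1 (propagate distance d=15): x=3.0000 theta=-0.4000
After 2 (thin lens f=-17): x=3.0000 theta=-19/85 (≈-0.2235)
After 3 (propagate distance d=7): x=122/85 (≈1.4353) theta=-19/85 (≈-0.2235)
Rounded to 4 decimal places: x = 1.4353, theta = -0.2235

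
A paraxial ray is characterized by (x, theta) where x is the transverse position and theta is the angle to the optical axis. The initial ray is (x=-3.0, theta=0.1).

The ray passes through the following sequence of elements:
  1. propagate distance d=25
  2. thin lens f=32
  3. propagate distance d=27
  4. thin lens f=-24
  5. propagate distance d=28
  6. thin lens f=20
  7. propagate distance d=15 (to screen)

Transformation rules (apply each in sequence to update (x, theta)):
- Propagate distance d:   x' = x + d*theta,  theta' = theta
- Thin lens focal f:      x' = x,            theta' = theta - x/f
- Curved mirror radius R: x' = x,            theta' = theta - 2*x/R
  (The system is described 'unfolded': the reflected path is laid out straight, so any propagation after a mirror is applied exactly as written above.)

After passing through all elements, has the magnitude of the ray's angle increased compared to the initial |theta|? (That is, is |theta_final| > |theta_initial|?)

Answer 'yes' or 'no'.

Answer: yes

Derivation:
Initial: x=-3.0000 theta=0.1000
After 1 (propagate distance d=25): x=-0.5000 theta=0.1000
After 2 (thin lens f=32): x=-0.5000 theta=37/320 (≈0.1156)
After 3 (propagate distance d=27): x=839/320 (≈2.6219) theta=37/320 (≈0.1156)
After 4 (thin lens f=-24): x=839/320 (≈2.6219) theta=1727/7680 (≈0.2249)
After 5 (propagate distance d=28): x=17123/1920 (≈8.9182) theta=1727/7680 (≈0.2249)
After 6 (thin lens f=20): x=17123/1920 (≈8.9182) theta=-1061/4800 (≈-0.2210)
After 7 (propagate distance d=15 (to screen)): x=10757/1920 (≈5.6026) theta=-1061/4800 (≈-0.2210)
|theta_initial|=0.1000 |theta_final|=1061/4800 (≈0.2210) -> increased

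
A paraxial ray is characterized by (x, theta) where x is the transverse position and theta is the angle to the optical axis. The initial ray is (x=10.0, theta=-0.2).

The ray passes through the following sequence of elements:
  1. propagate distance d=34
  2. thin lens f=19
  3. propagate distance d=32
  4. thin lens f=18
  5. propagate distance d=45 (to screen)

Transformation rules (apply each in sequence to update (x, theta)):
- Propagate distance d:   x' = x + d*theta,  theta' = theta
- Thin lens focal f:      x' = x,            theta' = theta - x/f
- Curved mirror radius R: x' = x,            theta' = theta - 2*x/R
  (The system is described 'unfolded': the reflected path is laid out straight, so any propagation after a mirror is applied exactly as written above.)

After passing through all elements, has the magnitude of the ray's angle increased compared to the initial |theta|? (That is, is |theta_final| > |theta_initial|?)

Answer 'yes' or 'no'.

Answer: no

Derivation:
Initial: x=10.0000 theta=-0.2000
After 1 (propagate distance d=34): x=3.2000 theta=-0.2000
After 2 (thin lens f=19): x=3.2000 theta=-7/19 (≈-0.3684)
After 3 (propagate distance d=32): x=-816/95 (≈-8.5895) theta=-7/19 (≈-0.3684)
After 4 (thin lens f=18): x=-816/95 (≈-8.5895) theta=31/285 (≈0.1088)
After 5 (propagate distance d=45 (to screen)): x=-351/95 (≈-3.6947) theta=31/285 (≈0.1088)
|theta_initial|=0.2000 |theta_final|=31/285 (≈0.1088) -> not increased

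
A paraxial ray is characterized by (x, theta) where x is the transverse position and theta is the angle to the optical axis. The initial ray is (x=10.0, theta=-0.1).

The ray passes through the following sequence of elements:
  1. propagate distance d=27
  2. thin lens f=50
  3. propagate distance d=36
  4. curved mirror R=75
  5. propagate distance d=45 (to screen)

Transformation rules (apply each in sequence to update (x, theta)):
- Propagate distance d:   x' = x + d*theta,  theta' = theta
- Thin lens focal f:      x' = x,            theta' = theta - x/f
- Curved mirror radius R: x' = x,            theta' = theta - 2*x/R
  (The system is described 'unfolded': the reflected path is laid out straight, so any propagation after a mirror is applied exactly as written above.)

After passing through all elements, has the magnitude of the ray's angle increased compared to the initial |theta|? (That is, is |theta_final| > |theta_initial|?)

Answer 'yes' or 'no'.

Initial: x=10.0000 theta=-0.1000
After 1 (propagate distance d=27): x=7.3000 theta=-0.1000
After 2 (thin lens f=50): x=7.3000 theta=-0.2460
After 3 (propagate distance d=36): x=-1.5560 theta=-0.2460
After 4 (curved mirror R=75): x=-1.5560 theta=-7669/37500 (≈-0.2045)
After 5 (propagate distance d=45 (to screen)): x=-10.7588 theta=-7669/37500 (≈-0.2045)
|theta_initial|=0.1000 |theta_final|=7669/37500 (≈0.2045) -> increased

Answer: yes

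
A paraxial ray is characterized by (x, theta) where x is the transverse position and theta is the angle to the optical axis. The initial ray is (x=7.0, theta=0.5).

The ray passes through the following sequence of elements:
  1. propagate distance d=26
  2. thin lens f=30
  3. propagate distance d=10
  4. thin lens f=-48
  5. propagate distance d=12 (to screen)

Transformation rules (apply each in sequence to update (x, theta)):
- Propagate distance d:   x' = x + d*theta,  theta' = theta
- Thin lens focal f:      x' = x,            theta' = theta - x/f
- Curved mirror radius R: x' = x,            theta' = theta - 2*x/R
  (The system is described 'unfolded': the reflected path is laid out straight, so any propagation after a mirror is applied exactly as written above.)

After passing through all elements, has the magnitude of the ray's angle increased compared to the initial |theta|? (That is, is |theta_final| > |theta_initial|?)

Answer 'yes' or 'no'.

Answer: no

Derivation:
Initial: x=7.0000 theta=0.5000
After 1 (propagate distance d=26): x=20.0000 theta=0.5000
After 2 (thin lens f=30): x=20.0000 theta=-1/6 (≈-0.1667)
After 3 (propagate distance d=10): x=55/3 (≈18.3333) theta=-1/6 (≈-0.1667)
After 4 (thin lens f=-48): x=55/3 (≈18.3333) theta=31/144 (≈0.2153)
After 5 (propagate distance d=12 (to screen)): x=251/12 (≈20.9167) theta=31/144 (≈0.2153)
|theta_initial|=0.5000 |theta_final|=31/144 (≈0.2153) -> not increased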